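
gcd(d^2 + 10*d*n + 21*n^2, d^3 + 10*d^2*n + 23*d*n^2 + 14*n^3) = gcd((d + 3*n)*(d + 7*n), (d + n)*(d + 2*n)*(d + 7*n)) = d + 7*n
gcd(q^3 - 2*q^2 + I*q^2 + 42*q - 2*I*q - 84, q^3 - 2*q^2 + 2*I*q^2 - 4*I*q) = q - 2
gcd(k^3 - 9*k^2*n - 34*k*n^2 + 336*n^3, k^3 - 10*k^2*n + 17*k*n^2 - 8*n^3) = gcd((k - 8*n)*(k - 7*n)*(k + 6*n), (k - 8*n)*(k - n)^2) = k - 8*n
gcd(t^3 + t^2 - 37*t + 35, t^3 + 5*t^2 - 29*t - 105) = t^2 + 2*t - 35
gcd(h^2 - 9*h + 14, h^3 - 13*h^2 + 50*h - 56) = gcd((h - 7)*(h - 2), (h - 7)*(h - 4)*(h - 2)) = h^2 - 9*h + 14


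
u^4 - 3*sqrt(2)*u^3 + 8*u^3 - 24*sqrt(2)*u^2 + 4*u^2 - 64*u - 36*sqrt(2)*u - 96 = (u + 2)*(u + 6)*(u - 4*sqrt(2))*(u + sqrt(2))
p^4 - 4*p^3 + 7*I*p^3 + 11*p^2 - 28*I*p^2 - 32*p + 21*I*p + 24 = (p - 3)*(p - 1)*(p - I)*(p + 8*I)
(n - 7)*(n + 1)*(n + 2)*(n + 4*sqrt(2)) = n^4 - 4*n^3 + 4*sqrt(2)*n^3 - 16*sqrt(2)*n^2 - 19*n^2 - 76*sqrt(2)*n - 14*n - 56*sqrt(2)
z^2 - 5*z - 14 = (z - 7)*(z + 2)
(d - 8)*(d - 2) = d^2 - 10*d + 16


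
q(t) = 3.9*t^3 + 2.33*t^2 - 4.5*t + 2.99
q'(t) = 11.7*t^2 + 4.66*t - 4.5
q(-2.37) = -25.17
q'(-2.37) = 50.17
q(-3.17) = -83.57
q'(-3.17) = 98.30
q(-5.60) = -583.64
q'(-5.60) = 336.32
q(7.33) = 1631.14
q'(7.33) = 658.29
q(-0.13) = 3.61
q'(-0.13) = -4.91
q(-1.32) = 4.02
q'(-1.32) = 9.73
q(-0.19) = 3.90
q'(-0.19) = -4.96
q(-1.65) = -0.76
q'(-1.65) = 19.66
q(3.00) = 115.76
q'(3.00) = 114.78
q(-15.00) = -12567.76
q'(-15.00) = 2558.10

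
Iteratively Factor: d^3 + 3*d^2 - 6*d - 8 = (d - 2)*(d^2 + 5*d + 4) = (d - 2)*(d + 4)*(d + 1)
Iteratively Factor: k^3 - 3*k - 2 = (k + 1)*(k^2 - k - 2) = (k + 1)^2*(k - 2)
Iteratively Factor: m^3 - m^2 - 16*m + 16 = (m - 1)*(m^2 - 16) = (m - 1)*(m + 4)*(m - 4)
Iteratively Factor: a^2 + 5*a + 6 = (a + 3)*(a + 2)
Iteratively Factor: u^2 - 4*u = (u)*(u - 4)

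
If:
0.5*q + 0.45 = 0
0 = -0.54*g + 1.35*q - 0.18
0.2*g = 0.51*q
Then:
No Solution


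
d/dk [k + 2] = 1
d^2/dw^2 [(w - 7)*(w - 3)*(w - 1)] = 6*w - 22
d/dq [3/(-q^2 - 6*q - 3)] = 6*(q + 3)/(q^2 + 6*q + 3)^2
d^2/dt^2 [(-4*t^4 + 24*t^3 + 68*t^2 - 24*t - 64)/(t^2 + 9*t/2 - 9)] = 16*(-4*t^6 - 54*t^5 - 135*t^4 + 1668*t^3 - 3216*t^2 + 4320*t + 2664)/(8*t^6 + 108*t^5 + 270*t^4 - 1215*t^3 - 2430*t^2 + 8748*t - 5832)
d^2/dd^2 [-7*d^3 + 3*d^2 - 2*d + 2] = 6 - 42*d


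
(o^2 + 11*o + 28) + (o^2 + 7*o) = 2*o^2 + 18*o + 28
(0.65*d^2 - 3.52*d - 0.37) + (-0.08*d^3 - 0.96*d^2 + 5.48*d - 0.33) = -0.08*d^3 - 0.31*d^2 + 1.96*d - 0.7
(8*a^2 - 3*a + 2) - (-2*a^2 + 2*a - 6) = 10*a^2 - 5*a + 8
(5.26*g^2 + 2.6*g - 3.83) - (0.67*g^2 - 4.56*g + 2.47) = 4.59*g^2 + 7.16*g - 6.3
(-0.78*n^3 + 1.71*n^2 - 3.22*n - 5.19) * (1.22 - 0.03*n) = 0.0234*n^4 - 1.0029*n^3 + 2.1828*n^2 - 3.7727*n - 6.3318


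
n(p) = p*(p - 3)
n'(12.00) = 21.00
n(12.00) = 108.00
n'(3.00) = 3.00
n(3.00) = 0.00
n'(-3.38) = -9.76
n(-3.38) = 21.56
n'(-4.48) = -11.96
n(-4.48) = 33.51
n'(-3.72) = -10.44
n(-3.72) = 25.00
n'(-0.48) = -3.96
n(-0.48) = 1.67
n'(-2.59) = -8.18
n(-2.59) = 14.48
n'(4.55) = 6.10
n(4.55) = 7.05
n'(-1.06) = -5.12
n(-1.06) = 4.30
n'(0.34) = -2.32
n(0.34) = -0.90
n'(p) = 2*p - 3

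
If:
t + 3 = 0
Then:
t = -3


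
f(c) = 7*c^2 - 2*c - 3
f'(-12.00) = -170.00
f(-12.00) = 1029.00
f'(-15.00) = -212.00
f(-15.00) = 1602.00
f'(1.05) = 12.70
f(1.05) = 2.62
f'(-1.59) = -24.26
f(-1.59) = 17.88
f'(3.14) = 41.96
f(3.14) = 59.74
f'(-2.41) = -35.74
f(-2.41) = 42.48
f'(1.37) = 17.18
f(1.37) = 7.40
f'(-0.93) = -15.02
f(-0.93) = 4.91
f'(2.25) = 29.50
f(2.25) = 27.94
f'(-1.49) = -22.86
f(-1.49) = 15.52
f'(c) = 14*c - 2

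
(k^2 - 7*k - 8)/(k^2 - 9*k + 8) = (k + 1)/(k - 1)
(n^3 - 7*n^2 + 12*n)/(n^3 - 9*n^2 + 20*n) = (n - 3)/(n - 5)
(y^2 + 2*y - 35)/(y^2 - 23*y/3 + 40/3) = 3*(y + 7)/(3*y - 8)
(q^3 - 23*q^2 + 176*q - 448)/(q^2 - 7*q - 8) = (q^2 - 15*q + 56)/(q + 1)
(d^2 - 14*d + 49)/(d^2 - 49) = (d - 7)/(d + 7)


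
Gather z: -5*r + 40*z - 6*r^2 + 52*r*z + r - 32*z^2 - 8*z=-6*r^2 - 4*r - 32*z^2 + z*(52*r + 32)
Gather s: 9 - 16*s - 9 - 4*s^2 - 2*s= -4*s^2 - 18*s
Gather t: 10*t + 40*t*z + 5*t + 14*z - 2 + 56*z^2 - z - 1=t*(40*z + 15) + 56*z^2 + 13*z - 3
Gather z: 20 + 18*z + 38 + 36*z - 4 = 54*z + 54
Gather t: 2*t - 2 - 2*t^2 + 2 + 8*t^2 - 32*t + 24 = 6*t^2 - 30*t + 24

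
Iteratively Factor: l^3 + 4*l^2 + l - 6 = (l + 2)*(l^2 + 2*l - 3) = (l - 1)*(l + 2)*(l + 3)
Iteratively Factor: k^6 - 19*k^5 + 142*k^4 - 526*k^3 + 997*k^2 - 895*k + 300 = (k - 3)*(k^5 - 16*k^4 + 94*k^3 - 244*k^2 + 265*k - 100) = (k - 4)*(k - 3)*(k^4 - 12*k^3 + 46*k^2 - 60*k + 25) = (k - 5)*(k - 4)*(k - 3)*(k^3 - 7*k^2 + 11*k - 5) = (k - 5)^2*(k - 4)*(k - 3)*(k^2 - 2*k + 1) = (k - 5)^2*(k - 4)*(k - 3)*(k - 1)*(k - 1)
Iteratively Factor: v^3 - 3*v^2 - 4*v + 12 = (v - 2)*(v^2 - v - 6) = (v - 2)*(v + 2)*(v - 3)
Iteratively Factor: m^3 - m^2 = (m - 1)*(m^2) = m*(m - 1)*(m)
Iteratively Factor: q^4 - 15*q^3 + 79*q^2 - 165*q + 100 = (q - 4)*(q^3 - 11*q^2 + 35*q - 25) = (q - 5)*(q - 4)*(q^2 - 6*q + 5) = (q - 5)*(q - 4)*(q - 1)*(q - 5)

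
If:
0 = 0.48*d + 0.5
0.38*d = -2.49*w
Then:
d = -1.04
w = 0.16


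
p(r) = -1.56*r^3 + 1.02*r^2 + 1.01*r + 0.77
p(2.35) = -11.47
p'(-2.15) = -25.01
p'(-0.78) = -3.43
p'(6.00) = -155.23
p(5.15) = -180.06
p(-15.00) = 5480.12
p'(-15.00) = -1082.59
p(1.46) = -0.44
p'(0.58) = 0.62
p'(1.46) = -5.99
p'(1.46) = -5.99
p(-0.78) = 1.34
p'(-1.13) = -7.27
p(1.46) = -0.44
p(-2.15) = 18.82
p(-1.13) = 3.18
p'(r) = -4.68*r^2 + 2.04*r + 1.01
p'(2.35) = -20.04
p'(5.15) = -112.61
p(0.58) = 1.39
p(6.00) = -293.41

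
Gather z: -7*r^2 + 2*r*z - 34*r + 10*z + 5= -7*r^2 - 34*r + z*(2*r + 10) + 5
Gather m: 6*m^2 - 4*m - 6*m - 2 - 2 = 6*m^2 - 10*m - 4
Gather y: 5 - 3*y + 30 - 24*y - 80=-27*y - 45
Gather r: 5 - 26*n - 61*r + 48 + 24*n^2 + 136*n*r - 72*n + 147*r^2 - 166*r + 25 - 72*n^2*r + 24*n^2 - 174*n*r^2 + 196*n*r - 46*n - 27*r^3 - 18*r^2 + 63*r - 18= 48*n^2 - 144*n - 27*r^3 + r^2*(129 - 174*n) + r*(-72*n^2 + 332*n - 164) + 60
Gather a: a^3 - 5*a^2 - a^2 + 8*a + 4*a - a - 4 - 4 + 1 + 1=a^3 - 6*a^2 + 11*a - 6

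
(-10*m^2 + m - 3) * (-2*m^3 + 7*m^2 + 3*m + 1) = 20*m^5 - 72*m^4 - 17*m^3 - 28*m^2 - 8*m - 3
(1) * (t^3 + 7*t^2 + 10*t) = t^3 + 7*t^2 + 10*t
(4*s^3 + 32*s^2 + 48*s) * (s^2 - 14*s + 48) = 4*s^5 - 24*s^4 - 208*s^3 + 864*s^2 + 2304*s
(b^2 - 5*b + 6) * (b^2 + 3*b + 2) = b^4 - 2*b^3 - 7*b^2 + 8*b + 12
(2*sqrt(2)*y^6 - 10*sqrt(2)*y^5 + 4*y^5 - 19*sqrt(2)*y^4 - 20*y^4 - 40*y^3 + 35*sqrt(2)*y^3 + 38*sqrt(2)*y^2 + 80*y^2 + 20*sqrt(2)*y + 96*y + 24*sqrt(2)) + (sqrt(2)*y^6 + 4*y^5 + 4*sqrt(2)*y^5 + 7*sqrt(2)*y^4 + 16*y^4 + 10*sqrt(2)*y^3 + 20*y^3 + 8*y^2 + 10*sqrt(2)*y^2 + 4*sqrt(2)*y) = 3*sqrt(2)*y^6 - 6*sqrt(2)*y^5 + 8*y^5 - 12*sqrt(2)*y^4 - 4*y^4 - 20*y^3 + 45*sqrt(2)*y^3 + 48*sqrt(2)*y^2 + 88*y^2 + 24*sqrt(2)*y + 96*y + 24*sqrt(2)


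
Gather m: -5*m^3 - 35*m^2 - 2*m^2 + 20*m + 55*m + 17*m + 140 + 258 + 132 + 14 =-5*m^3 - 37*m^2 + 92*m + 544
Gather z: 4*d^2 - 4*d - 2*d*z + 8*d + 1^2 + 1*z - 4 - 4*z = 4*d^2 + 4*d + z*(-2*d - 3) - 3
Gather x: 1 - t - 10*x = -t - 10*x + 1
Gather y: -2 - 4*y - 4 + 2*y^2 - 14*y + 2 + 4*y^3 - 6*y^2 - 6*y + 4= 4*y^3 - 4*y^2 - 24*y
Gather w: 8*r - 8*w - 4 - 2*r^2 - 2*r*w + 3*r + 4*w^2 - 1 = -2*r^2 + 11*r + 4*w^2 + w*(-2*r - 8) - 5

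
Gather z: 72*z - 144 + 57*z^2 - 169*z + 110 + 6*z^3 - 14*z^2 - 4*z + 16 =6*z^3 + 43*z^2 - 101*z - 18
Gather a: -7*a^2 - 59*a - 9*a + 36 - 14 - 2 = -7*a^2 - 68*a + 20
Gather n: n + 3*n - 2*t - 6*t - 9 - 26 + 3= 4*n - 8*t - 32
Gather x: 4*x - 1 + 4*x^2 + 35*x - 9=4*x^2 + 39*x - 10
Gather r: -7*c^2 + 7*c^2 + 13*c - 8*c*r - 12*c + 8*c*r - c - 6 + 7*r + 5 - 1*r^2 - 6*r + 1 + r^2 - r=0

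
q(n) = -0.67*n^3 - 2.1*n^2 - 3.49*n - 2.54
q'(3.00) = -34.18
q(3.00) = -50.00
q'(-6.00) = -50.65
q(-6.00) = 87.52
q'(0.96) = -9.37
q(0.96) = -8.42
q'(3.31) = -39.41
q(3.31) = -61.40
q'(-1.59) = -1.89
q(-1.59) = 0.39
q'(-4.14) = -20.55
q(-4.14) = 23.46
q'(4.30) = -58.71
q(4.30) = -109.65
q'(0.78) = -7.99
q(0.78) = -6.86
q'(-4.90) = -31.17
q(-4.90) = 42.96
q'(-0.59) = -1.71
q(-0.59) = -1.07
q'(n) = -2.01*n^2 - 4.2*n - 3.49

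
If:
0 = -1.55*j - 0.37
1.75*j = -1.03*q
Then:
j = -0.24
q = 0.41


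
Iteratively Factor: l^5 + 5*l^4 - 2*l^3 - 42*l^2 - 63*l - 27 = (l + 3)*(l^4 + 2*l^3 - 8*l^2 - 18*l - 9) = (l - 3)*(l + 3)*(l^3 + 5*l^2 + 7*l + 3) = (l - 3)*(l + 3)^2*(l^2 + 2*l + 1) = (l - 3)*(l + 1)*(l + 3)^2*(l + 1)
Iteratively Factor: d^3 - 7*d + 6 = (d - 1)*(d^2 + d - 6) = (d - 2)*(d - 1)*(d + 3)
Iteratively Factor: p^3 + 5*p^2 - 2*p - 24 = (p + 4)*(p^2 + p - 6) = (p - 2)*(p + 4)*(p + 3)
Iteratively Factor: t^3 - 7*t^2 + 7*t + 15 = (t - 3)*(t^2 - 4*t - 5) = (t - 3)*(t + 1)*(t - 5)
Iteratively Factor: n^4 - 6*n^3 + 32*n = (n + 2)*(n^3 - 8*n^2 + 16*n) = (n - 4)*(n + 2)*(n^2 - 4*n) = n*(n - 4)*(n + 2)*(n - 4)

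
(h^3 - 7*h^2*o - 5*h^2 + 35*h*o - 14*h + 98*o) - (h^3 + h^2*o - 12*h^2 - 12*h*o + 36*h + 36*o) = -8*h^2*o + 7*h^2 + 47*h*o - 50*h + 62*o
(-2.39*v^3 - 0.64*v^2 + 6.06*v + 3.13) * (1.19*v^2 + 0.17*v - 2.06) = -2.8441*v^5 - 1.1679*v^4 + 12.026*v^3 + 6.0733*v^2 - 11.9515*v - 6.4478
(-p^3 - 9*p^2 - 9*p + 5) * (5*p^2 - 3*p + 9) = -5*p^5 - 42*p^4 - 27*p^3 - 29*p^2 - 96*p + 45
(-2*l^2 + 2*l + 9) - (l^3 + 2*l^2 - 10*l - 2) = -l^3 - 4*l^2 + 12*l + 11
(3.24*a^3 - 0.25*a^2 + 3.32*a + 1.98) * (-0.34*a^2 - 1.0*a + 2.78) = -1.1016*a^5 - 3.155*a^4 + 8.1284*a^3 - 4.6882*a^2 + 7.2496*a + 5.5044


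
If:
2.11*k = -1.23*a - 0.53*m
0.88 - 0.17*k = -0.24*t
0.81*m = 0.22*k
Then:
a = -2.58703083762864*t - 9.48577973797167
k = 1.41176470588235*t + 5.17647058823529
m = 0.383442265795207*t + 1.40595497458243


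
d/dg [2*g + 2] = 2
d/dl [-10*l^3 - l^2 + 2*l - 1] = -30*l^2 - 2*l + 2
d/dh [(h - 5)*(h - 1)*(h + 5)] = 3*h^2 - 2*h - 25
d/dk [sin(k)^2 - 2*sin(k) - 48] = 2*(sin(k) - 1)*cos(k)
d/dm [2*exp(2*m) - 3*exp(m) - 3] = (4*exp(m) - 3)*exp(m)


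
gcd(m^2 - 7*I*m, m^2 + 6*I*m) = m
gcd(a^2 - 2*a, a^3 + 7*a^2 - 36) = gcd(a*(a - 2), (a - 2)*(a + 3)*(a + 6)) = a - 2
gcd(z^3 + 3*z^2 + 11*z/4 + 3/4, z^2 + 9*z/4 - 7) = 1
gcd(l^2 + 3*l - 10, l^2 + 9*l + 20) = l + 5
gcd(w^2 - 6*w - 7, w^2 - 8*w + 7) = w - 7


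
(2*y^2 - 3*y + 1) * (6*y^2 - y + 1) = 12*y^4 - 20*y^3 + 11*y^2 - 4*y + 1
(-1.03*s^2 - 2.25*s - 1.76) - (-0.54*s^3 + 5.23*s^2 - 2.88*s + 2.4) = 0.54*s^3 - 6.26*s^2 + 0.63*s - 4.16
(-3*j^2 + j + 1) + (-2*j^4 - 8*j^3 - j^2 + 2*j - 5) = -2*j^4 - 8*j^3 - 4*j^2 + 3*j - 4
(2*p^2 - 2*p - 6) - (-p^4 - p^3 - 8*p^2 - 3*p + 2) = p^4 + p^3 + 10*p^2 + p - 8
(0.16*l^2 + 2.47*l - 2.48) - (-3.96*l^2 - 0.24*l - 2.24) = 4.12*l^2 + 2.71*l - 0.24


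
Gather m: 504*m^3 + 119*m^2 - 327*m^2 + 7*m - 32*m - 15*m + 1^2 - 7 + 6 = 504*m^3 - 208*m^2 - 40*m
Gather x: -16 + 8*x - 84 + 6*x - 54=14*x - 154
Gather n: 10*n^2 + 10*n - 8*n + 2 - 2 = 10*n^2 + 2*n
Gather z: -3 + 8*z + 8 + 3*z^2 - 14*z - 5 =3*z^2 - 6*z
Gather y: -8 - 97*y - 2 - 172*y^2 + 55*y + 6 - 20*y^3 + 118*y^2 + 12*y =-20*y^3 - 54*y^2 - 30*y - 4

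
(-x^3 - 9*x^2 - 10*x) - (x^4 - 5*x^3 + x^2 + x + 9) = -x^4 + 4*x^3 - 10*x^2 - 11*x - 9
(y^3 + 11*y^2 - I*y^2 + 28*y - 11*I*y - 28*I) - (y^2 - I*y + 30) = y^3 + 10*y^2 - I*y^2 + 28*y - 10*I*y - 30 - 28*I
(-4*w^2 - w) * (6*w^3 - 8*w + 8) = -24*w^5 - 6*w^4 + 32*w^3 - 24*w^2 - 8*w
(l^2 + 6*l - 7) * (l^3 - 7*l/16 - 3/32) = l^5 + 6*l^4 - 119*l^3/16 - 87*l^2/32 + 5*l/2 + 21/32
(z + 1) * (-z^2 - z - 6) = -z^3 - 2*z^2 - 7*z - 6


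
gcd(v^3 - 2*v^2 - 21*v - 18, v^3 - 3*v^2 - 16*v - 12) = v^2 - 5*v - 6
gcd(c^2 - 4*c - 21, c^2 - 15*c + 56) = c - 7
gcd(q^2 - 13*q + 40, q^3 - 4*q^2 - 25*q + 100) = q - 5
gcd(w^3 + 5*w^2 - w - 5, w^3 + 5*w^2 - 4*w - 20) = w + 5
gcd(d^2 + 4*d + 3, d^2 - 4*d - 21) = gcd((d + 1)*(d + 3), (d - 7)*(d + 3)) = d + 3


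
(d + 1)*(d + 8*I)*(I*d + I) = I*d^3 - 8*d^2 + 2*I*d^2 - 16*d + I*d - 8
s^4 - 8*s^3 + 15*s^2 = s^2*(s - 5)*(s - 3)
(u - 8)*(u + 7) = u^2 - u - 56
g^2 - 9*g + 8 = (g - 8)*(g - 1)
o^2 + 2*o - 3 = (o - 1)*(o + 3)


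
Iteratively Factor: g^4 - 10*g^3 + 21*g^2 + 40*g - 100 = (g + 2)*(g^3 - 12*g^2 + 45*g - 50) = (g - 5)*(g + 2)*(g^2 - 7*g + 10) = (g - 5)^2*(g + 2)*(g - 2)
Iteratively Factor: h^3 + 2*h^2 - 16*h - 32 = (h - 4)*(h^2 + 6*h + 8) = (h - 4)*(h + 2)*(h + 4)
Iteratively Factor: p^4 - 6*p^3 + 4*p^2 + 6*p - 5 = (p - 1)*(p^3 - 5*p^2 - p + 5) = (p - 1)*(p + 1)*(p^2 - 6*p + 5) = (p - 5)*(p - 1)*(p + 1)*(p - 1)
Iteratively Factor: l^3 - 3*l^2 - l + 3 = (l + 1)*(l^2 - 4*l + 3) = (l - 3)*(l + 1)*(l - 1)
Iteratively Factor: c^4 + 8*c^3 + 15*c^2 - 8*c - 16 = (c - 1)*(c^3 + 9*c^2 + 24*c + 16) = (c - 1)*(c + 4)*(c^2 + 5*c + 4) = (c - 1)*(c + 4)^2*(c + 1)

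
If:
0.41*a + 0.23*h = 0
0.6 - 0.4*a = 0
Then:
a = 1.50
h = -2.67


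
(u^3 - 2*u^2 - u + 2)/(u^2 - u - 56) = (-u^3 + 2*u^2 + u - 2)/(-u^2 + u + 56)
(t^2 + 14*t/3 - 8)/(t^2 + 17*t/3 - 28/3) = (t + 6)/(t + 7)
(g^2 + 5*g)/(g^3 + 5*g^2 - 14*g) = (g + 5)/(g^2 + 5*g - 14)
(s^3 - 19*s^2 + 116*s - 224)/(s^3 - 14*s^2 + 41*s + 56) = (s - 4)/(s + 1)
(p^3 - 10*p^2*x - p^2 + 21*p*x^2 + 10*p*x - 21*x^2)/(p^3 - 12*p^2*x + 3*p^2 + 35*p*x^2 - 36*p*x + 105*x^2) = (-p^2 + 3*p*x + p - 3*x)/(-p^2 + 5*p*x - 3*p + 15*x)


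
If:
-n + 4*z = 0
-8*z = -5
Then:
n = 5/2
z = 5/8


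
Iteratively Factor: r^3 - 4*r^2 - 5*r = (r)*(r^2 - 4*r - 5) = r*(r + 1)*(r - 5)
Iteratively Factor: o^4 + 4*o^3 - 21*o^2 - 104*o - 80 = (o + 4)*(o^3 - 21*o - 20) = (o + 1)*(o + 4)*(o^2 - o - 20) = (o + 1)*(o + 4)^2*(o - 5)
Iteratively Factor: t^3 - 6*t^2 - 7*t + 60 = (t - 4)*(t^2 - 2*t - 15) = (t - 5)*(t - 4)*(t + 3)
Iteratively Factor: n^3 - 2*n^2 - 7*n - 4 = (n + 1)*(n^2 - 3*n - 4) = (n + 1)^2*(n - 4)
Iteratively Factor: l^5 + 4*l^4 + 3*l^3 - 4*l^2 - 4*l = (l + 2)*(l^4 + 2*l^3 - l^2 - 2*l) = l*(l + 2)*(l^3 + 2*l^2 - l - 2) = l*(l - 1)*(l + 2)*(l^2 + 3*l + 2) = l*(l - 1)*(l + 2)^2*(l + 1)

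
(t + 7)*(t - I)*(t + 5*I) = t^3 + 7*t^2 + 4*I*t^2 + 5*t + 28*I*t + 35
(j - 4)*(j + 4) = j^2 - 16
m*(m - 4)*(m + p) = m^3 + m^2*p - 4*m^2 - 4*m*p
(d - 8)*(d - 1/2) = d^2 - 17*d/2 + 4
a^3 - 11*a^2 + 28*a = a*(a - 7)*(a - 4)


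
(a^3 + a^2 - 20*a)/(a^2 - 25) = a*(a - 4)/(a - 5)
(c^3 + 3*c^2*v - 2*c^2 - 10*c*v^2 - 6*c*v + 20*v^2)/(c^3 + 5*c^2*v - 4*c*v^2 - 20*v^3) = (c - 2)/(c + 2*v)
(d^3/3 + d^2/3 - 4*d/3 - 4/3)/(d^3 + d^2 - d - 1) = (d^2 - 4)/(3*(d^2 - 1))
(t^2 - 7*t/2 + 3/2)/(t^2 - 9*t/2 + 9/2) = (2*t - 1)/(2*t - 3)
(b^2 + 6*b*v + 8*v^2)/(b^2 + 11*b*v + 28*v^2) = (b + 2*v)/(b + 7*v)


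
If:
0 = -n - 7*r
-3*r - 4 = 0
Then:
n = 28/3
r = -4/3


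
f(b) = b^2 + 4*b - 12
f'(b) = 2*b + 4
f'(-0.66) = 2.68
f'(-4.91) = -5.82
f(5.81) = 45.00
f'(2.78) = 9.56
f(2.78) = 6.85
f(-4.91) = -7.53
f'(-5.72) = -7.44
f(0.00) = -12.00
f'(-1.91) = 0.18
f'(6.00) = 16.00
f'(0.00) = 4.00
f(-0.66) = -14.20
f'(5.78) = 15.56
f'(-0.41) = 3.18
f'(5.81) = 15.62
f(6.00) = 48.00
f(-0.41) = -13.47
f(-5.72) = -2.16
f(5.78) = 44.53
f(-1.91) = -15.99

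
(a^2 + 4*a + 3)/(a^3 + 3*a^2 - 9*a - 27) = (a + 1)/(a^2 - 9)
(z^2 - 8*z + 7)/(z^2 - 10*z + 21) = (z - 1)/(z - 3)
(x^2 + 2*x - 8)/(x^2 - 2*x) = (x + 4)/x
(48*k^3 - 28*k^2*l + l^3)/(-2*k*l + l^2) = -24*k^2/l + 2*k + l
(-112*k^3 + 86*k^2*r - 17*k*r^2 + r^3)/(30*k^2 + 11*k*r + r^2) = (-112*k^3 + 86*k^2*r - 17*k*r^2 + r^3)/(30*k^2 + 11*k*r + r^2)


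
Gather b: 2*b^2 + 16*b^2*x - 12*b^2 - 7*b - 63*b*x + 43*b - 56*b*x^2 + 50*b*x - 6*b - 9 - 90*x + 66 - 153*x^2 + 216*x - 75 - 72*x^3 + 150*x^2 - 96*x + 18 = b^2*(16*x - 10) + b*(-56*x^2 - 13*x + 30) - 72*x^3 - 3*x^2 + 30*x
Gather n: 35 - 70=-35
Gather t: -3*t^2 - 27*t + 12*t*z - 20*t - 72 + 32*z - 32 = -3*t^2 + t*(12*z - 47) + 32*z - 104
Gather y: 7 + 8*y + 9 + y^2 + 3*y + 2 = y^2 + 11*y + 18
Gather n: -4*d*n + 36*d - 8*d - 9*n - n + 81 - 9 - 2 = 28*d + n*(-4*d - 10) + 70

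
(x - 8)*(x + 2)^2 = x^3 - 4*x^2 - 28*x - 32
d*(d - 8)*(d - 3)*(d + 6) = d^4 - 5*d^3 - 42*d^2 + 144*d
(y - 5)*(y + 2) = y^2 - 3*y - 10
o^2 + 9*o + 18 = (o + 3)*(o + 6)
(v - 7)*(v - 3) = v^2 - 10*v + 21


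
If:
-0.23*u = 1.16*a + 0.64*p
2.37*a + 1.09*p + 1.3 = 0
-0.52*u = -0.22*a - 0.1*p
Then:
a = -3.54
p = 6.51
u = -0.25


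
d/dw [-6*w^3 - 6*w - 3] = -18*w^2 - 6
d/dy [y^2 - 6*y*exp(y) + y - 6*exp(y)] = -6*y*exp(y) + 2*y - 12*exp(y) + 1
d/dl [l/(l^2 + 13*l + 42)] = (42 - l^2)/(l^4 + 26*l^3 + 253*l^2 + 1092*l + 1764)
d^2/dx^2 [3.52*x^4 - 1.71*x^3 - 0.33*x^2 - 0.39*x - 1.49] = 42.24*x^2 - 10.26*x - 0.66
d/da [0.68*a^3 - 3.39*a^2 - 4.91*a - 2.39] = 2.04*a^2 - 6.78*a - 4.91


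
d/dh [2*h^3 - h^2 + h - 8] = 6*h^2 - 2*h + 1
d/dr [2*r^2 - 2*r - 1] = 4*r - 2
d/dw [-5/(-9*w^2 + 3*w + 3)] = 5*(1 - 6*w)/(3*(-3*w^2 + w + 1)^2)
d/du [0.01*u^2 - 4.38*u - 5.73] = 0.02*u - 4.38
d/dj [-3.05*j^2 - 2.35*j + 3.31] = -6.1*j - 2.35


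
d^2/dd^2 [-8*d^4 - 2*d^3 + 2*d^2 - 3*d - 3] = -96*d^2 - 12*d + 4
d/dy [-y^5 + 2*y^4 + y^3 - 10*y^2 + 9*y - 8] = -5*y^4 + 8*y^3 + 3*y^2 - 20*y + 9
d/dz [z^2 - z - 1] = 2*z - 1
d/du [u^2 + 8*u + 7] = 2*u + 8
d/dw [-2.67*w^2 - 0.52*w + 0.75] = -5.34*w - 0.52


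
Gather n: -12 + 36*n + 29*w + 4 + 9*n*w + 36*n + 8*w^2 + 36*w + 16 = n*(9*w + 72) + 8*w^2 + 65*w + 8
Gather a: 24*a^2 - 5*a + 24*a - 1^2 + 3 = 24*a^2 + 19*a + 2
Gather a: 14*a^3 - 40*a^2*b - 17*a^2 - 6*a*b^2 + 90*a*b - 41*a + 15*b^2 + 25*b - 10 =14*a^3 + a^2*(-40*b - 17) + a*(-6*b^2 + 90*b - 41) + 15*b^2 + 25*b - 10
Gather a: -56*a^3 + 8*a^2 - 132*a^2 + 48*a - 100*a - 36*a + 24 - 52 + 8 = -56*a^3 - 124*a^2 - 88*a - 20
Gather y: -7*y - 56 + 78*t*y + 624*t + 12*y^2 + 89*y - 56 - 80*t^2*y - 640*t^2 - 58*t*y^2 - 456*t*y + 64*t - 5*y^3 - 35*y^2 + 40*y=-640*t^2 + 688*t - 5*y^3 + y^2*(-58*t - 23) + y*(-80*t^2 - 378*t + 122) - 112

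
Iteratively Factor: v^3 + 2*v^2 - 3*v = (v - 1)*(v^2 + 3*v) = (v - 1)*(v + 3)*(v)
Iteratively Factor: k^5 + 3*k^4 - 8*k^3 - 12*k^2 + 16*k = (k)*(k^4 + 3*k^3 - 8*k^2 - 12*k + 16) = k*(k + 2)*(k^3 + k^2 - 10*k + 8) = k*(k + 2)*(k + 4)*(k^2 - 3*k + 2) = k*(k - 2)*(k + 2)*(k + 4)*(k - 1)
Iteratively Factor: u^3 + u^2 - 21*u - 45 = (u - 5)*(u^2 + 6*u + 9) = (u - 5)*(u + 3)*(u + 3)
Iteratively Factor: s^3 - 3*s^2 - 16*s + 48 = (s + 4)*(s^2 - 7*s + 12) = (s - 3)*(s + 4)*(s - 4)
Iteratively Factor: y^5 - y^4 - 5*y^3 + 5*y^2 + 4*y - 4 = (y - 1)*(y^4 - 5*y^2 + 4) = (y - 1)*(y + 1)*(y^3 - y^2 - 4*y + 4) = (y - 2)*(y - 1)*(y + 1)*(y^2 + y - 2) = (y - 2)*(y - 1)*(y + 1)*(y + 2)*(y - 1)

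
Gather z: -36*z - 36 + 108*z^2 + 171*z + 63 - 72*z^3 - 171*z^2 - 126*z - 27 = -72*z^3 - 63*z^2 + 9*z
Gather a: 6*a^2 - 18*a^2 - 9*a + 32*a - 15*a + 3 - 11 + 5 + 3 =-12*a^2 + 8*a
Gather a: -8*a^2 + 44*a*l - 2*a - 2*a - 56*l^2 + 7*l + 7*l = -8*a^2 + a*(44*l - 4) - 56*l^2 + 14*l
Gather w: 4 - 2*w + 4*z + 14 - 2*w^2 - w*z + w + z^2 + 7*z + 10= -2*w^2 + w*(-z - 1) + z^2 + 11*z + 28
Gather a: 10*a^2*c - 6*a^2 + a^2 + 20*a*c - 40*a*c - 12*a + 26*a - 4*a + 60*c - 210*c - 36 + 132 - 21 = a^2*(10*c - 5) + a*(10 - 20*c) - 150*c + 75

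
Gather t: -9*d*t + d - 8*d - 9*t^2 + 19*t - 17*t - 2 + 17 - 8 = -7*d - 9*t^2 + t*(2 - 9*d) + 7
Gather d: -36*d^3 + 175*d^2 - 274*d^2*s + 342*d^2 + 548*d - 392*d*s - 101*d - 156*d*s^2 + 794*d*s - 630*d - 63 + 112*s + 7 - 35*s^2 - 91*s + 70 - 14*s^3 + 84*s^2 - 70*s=-36*d^3 + d^2*(517 - 274*s) + d*(-156*s^2 + 402*s - 183) - 14*s^3 + 49*s^2 - 49*s + 14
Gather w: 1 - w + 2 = 3 - w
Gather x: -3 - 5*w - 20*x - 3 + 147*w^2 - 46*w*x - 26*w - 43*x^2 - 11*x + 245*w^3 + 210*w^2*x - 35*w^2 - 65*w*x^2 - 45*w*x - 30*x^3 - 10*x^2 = 245*w^3 + 112*w^2 - 31*w - 30*x^3 + x^2*(-65*w - 53) + x*(210*w^2 - 91*w - 31) - 6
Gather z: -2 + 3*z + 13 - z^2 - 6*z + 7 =-z^2 - 3*z + 18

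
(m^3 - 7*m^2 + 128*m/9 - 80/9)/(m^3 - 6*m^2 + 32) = (m^2 - 3*m + 20/9)/(m^2 - 2*m - 8)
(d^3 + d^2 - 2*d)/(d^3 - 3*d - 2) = d*(-d^2 - d + 2)/(-d^3 + 3*d + 2)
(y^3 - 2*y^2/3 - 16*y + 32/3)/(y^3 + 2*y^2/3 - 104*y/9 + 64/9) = 3*(y - 4)/(3*y - 8)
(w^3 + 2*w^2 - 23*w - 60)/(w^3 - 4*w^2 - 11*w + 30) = (w + 4)/(w - 2)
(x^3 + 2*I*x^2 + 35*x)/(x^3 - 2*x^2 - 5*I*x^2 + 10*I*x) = (x + 7*I)/(x - 2)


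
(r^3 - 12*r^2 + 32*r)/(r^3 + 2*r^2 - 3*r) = (r^2 - 12*r + 32)/(r^2 + 2*r - 3)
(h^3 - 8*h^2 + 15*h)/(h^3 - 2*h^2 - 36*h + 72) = h*(h^2 - 8*h + 15)/(h^3 - 2*h^2 - 36*h + 72)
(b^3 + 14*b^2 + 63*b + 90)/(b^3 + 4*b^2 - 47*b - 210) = (b + 3)/(b - 7)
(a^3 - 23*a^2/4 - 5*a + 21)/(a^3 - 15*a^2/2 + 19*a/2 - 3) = (4*a^2 + a - 14)/(2*(2*a^2 - 3*a + 1))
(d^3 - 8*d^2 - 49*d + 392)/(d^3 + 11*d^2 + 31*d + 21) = (d^2 - 15*d + 56)/(d^2 + 4*d + 3)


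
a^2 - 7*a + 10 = (a - 5)*(a - 2)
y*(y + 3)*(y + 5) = y^3 + 8*y^2 + 15*y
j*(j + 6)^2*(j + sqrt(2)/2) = j^4 + sqrt(2)*j^3/2 + 12*j^3 + 6*sqrt(2)*j^2 + 36*j^2 + 18*sqrt(2)*j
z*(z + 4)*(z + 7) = z^3 + 11*z^2 + 28*z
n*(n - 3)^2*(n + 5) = n^4 - n^3 - 21*n^2 + 45*n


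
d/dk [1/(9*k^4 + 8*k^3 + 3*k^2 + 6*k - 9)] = 6*(-6*k^3 - 4*k^2 - k - 1)/(9*k^4 + 8*k^3 + 3*k^2 + 6*k - 9)^2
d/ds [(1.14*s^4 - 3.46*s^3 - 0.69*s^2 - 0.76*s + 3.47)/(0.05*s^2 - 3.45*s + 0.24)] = (0.114*s^5 - 11.972*s^4 + 24.9684*s^3 - 0.0726999999999993*s^2 - 0.6782*s + 11.7891)/(0.0025*s^4 - 0.345*s^3 + 11.9265*s^2 - 1.656*s + 0.0576)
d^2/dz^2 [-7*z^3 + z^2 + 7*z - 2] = 2 - 42*z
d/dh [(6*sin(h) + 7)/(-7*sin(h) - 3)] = 31*cos(h)/(7*sin(h) + 3)^2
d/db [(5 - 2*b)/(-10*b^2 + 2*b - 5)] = 20*b*(5 - b)/(100*b^4 - 40*b^3 + 104*b^2 - 20*b + 25)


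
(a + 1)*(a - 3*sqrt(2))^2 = a^3 - 6*sqrt(2)*a^2 + a^2 - 6*sqrt(2)*a + 18*a + 18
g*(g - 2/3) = g^2 - 2*g/3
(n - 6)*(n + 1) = n^2 - 5*n - 6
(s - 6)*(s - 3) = s^2 - 9*s + 18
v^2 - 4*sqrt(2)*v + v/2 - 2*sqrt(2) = (v + 1/2)*(v - 4*sqrt(2))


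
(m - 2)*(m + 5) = m^2 + 3*m - 10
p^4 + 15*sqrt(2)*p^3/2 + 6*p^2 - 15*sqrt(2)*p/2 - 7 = (p - 1)*(p + 1)*(p + sqrt(2)/2)*(p + 7*sqrt(2))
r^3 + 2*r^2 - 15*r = r*(r - 3)*(r + 5)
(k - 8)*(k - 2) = k^2 - 10*k + 16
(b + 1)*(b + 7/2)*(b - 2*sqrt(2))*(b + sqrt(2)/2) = b^4 - 3*sqrt(2)*b^3/2 + 9*b^3/2 - 27*sqrt(2)*b^2/4 + 3*b^2/2 - 9*b - 21*sqrt(2)*b/4 - 7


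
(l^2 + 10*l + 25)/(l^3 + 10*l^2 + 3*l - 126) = (l^2 + 10*l + 25)/(l^3 + 10*l^2 + 3*l - 126)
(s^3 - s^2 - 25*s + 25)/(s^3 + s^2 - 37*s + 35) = (s + 5)/(s + 7)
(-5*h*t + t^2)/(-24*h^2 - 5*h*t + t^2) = t*(5*h - t)/(24*h^2 + 5*h*t - t^2)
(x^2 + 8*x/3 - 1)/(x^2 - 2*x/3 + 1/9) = 3*(x + 3)/(3*x - 1)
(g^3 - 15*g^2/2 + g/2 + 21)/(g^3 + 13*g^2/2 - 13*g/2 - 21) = (g - 7)/(g + 7)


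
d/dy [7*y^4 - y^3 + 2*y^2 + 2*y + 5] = 28*y^3 - 3*y^2 + 4*y + 2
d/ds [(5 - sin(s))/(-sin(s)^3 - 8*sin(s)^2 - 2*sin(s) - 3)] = (-2*sin(s)^3 + 7*sin(s)^2 + 80*sin(s) + 13)*cos(s)/(sin(s)^3 + 8*sin(s)^2 + 2*sin(s) + 3)^2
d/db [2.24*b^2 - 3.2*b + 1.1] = 4.48*b - 3.2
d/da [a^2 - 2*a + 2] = 2*a - 2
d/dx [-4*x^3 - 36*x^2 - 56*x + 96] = -12*x^2 - 72*x - 56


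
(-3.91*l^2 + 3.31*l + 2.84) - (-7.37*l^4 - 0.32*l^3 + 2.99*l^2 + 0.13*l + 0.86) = 7.37*l^4 + 0.32*l^3 - 6.9*l^2 + 3.18*l + 1.98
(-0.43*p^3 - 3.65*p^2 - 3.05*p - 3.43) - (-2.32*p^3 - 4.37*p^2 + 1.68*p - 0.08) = 1.89*p^3 + 0.72*p^2 - 4.73*p - 3.35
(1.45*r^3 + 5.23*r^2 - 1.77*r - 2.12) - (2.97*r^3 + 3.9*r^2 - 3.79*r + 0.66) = -1.52*r^3 + 1.33*r^2 + 2.02*r - 2.78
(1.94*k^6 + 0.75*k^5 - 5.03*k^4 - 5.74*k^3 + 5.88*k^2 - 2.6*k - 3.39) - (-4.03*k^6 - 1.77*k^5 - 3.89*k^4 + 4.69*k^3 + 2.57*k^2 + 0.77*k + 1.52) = 5.97*k^6 + 2.52*k^5 - 1.14*k^4 - 10.43*k^3 + 3.31*k^2 - 3.37*k - 4.91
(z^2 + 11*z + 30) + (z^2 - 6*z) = 2*z^2 + 5*z + 30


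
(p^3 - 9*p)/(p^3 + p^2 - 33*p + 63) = p*(p + 3)/(p^2 + 4*p - 21)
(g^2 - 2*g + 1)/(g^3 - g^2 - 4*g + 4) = (g - 1)/(g^2 - 4)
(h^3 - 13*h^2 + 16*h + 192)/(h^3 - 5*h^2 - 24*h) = (h - 8)/h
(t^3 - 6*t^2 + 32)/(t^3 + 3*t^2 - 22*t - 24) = (t^2 - 2*t - 8)/(t^2 + 7*t + 6)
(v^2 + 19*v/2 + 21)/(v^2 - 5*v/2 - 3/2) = (2*v^2 + 19*v + 42)/(2*v^2 - 5*v - 3)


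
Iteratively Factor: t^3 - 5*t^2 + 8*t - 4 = (t - 1)*(t^2 - 4*t + 4) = (t - 2)*(t - 1)*(t - 2)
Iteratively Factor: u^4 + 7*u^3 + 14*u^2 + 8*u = (u + 2)*(u^3 + 5*u^2 + 4*u) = (u + 1)*(u + 2)*(u^2 + 4*u) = u*(u + 1)*(u + 2)*(u + 4)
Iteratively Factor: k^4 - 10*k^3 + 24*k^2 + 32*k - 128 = (k - 4)*(k^3 - 6*k^2 + 32) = (k - 4)^2*(k^2 - 2*k - 8) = (k - 4)^2*(k + 2)*(k - 4)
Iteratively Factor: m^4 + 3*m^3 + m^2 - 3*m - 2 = (m + 1)*(m^3 + 2*m^2 - m - 2) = (m - 1)*(m + 1)*(m^2 + 3*m + 2) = (m - 1)*(m + 1)*(m + 2)*(m + 1)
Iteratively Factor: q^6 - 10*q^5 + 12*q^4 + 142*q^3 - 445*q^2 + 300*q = (q)*(q^5 - 10*q^4 + 12*q^3 + 142*q^2 - 445*q + 300) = q*(q + 4)*(q^4 - 14*q^3 + 68*q^2 - 130*q + 75) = q*(q - 5)*(q + 4)*(q^3 - 9*q^2 + 23*q - 15) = q*(q - 5)*(q - 3)*(q + 4)*(q^2 - 6*q + 5) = q*(q - 5)^2*(q - 3)*(q + 4)*(q - 1)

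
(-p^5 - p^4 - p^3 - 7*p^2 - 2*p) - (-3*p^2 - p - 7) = -p^5 - p^4 - p^3 - 4*p^2 - p + 7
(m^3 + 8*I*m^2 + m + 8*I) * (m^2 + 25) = m^5 + 8*I*m^4 + 26*m^3 + 208*I*m^2 + 25*m + 200*I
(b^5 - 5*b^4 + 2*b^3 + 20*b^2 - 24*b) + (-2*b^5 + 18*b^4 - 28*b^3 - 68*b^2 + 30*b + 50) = -b^5 + 13*b^4 - 26*b^3 - 48*b^2 + 6*b + 50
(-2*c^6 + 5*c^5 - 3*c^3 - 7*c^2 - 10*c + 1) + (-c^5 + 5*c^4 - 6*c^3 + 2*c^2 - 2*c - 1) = -2*c^6 + 4*c^5 + 5*c^4 - 9*c^3 - 5*c^2 - 12*c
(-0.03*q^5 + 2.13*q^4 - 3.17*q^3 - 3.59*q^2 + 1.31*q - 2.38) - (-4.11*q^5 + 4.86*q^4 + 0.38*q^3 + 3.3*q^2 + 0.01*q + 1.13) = 4.08*q^5 - 2.73*q^4 - 3.55*q^3 - 6.89*q^2 + 1.3*q - 3.51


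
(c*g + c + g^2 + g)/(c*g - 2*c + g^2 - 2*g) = (g + 1)/(g - 2)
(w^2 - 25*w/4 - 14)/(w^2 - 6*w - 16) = (w + 7/4)/(w + 2)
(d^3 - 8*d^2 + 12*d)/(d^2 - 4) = d*(d - 6)/(d + 2)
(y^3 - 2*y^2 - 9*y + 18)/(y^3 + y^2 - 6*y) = (y - 3)/y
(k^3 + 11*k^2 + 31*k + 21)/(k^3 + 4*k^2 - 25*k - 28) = (k + 3)/(k - 4)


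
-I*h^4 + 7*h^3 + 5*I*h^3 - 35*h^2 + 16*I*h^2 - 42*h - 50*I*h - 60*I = (h - 6)*(h + 2*I)*(h + 5*I)*(-I*h - I)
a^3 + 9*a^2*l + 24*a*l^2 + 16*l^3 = (a + l)*(a + 4*l)^2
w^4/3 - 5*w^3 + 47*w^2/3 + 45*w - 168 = (w/3 + 1)*(w - 8)*(w - 7)*(w - 3)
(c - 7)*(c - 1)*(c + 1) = c^3 - 7*c^2 - c + 7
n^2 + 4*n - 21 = (n - 3)*(n + 7)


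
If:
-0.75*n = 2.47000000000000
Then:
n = -3.29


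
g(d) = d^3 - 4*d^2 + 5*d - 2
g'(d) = 3*d^2 - 8*d + 5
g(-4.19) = -166.73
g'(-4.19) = 91.19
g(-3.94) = -144.96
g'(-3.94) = 83.09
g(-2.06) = -38.02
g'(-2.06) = 34.21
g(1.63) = -0.15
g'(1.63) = -0.07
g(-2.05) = -37.68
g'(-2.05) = 34.01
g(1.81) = -0.12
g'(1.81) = 0.35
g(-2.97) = -78.33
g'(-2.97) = 55.22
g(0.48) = -0.41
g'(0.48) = 1.85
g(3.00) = 4.00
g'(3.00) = 8.00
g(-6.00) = -392.00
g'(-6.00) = 161.00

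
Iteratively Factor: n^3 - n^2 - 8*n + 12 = (n - 2)*(n^2 + n - 6) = (n - 2)*(n + 3)*(n - 2)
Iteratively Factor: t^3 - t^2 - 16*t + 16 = (t - 1)*(t^2 - 16) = (t - 1)*(t + 4)*(t - 4)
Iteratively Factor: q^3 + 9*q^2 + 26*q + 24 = (q + 4)*(q^2 + 5*q + 6) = (q + 2)*(q + 4)*(q + 3)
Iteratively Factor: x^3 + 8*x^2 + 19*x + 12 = (x + 3)*(x^2 + 5*x + 4) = (x + 1)*(x + 3)*(x + 4)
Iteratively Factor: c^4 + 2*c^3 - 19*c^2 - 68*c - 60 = (c + 2)*(c^3 - 19*c - 30) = (c - 5)*(c + 2)*(c^2 + 5*c + 6) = (c - 5)*(c + 2)^2*(c + 3)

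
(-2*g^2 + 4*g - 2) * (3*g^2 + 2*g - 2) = -6*g^4 + 8*g^3 + 6*g^2 - 12*g + 4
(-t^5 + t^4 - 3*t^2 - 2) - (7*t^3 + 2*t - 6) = -t^5 + t^4 - 7*t^3 - 3*t^2 - 2*t + 4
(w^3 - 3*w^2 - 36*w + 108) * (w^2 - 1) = w^5 - 3*w^4 - 37*w^3 + 111*w^2 + 36*w - 108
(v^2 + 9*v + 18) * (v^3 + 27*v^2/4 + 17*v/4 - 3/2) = v^5 + 63*v^4/4 + 83*v^3 + 633*v^2/4 + 63*v - 27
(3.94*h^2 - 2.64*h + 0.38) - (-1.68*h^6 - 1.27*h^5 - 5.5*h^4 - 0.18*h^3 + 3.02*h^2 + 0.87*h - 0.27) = 1.68*h^6 + 1.27*h^5 + 5.5*h^4 + 0.18*h^3 + 0.92*h^2 - 3.51*h + 0.65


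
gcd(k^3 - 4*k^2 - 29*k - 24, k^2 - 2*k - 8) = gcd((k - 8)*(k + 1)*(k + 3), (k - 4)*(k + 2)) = 1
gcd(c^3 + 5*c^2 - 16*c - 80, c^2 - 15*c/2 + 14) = c - 4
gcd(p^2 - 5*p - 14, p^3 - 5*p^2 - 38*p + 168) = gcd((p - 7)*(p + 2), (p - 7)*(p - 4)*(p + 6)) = p - 7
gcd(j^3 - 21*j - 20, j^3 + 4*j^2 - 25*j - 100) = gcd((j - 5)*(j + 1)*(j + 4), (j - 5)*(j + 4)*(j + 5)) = j^2 - j - 20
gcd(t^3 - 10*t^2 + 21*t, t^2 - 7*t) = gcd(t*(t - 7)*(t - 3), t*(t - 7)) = t^2 - 7*t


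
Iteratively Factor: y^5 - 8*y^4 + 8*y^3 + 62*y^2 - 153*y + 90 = (y - 2)*(y^4 - 6*y^3 - 4*y^2 + 54*y - 45) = (y - 2)*(y + 3)*(y^3 - 9*y^2 + 23*y - 15) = (y - 3)*(y - 2)*(y + 3)*(y^2 - 6*y + 5) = (y - 3)*(y - 2)*(y - 1)*(y + 3)*(y - 5)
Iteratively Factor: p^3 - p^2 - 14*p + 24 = (p - 2)*(p^2 + p - 12) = (p - 3)*(p - 2)*(p + 4)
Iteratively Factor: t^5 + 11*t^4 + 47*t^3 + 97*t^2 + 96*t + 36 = (t + 2)*(t^4 + 9*t^3 + 29*t^2 + 39*t + 18) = (t + 2)^2*(t^3 + 7*t^2 + 15*t + 9) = (t + 1)*(t + 2)^2*(t^2 + 6*t + 9) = (t + 1)*(t + 2)^2*(t + 3)*(t + 3)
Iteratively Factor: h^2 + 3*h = (h + 3)*(h)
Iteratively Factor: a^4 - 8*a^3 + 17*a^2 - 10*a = (a)*(a^3 - 8*a^2 + 17*a - 10) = a*(a - 5)*(a^2 - 3*a + 2) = a*(a - 5)*(a - 1)*(a - 2)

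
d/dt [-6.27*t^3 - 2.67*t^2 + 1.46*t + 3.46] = -18.81*t^2 - 5.34*t + 1.46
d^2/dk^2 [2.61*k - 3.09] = 0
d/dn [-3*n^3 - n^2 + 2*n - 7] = -9*n^2 - 2*n + 2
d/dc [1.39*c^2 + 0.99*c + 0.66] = 2.78*c + 0.99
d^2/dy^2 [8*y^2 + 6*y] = 16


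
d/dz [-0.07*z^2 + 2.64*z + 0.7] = 2.64 - 0.14*z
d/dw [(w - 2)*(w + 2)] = 2*w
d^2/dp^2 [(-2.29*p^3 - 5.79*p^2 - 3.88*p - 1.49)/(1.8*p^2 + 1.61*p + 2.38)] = (-7.105427357601e-15*p^5 - 5.6843418860808e-14*p^4 + 16.165342*p^3 + 67.211628*p^2 - 4.00545600000003*p - 30.817122)/(5.832*p^6 + 15.6492*p^5 + 37.13094*p^4 + 45.556721*p^3 + 49.095354*p^2 + 27.359052*p + 13.481272)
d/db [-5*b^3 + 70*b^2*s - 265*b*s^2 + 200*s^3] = -15*b^2 + 140*b*s - 265*s^2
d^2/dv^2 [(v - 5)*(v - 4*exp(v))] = -4*v*exp(v) + 12*exp(v) + 2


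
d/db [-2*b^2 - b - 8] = -4*b - 1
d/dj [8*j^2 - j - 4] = 16*j - 1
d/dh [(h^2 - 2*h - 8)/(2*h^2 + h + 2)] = (5*h^2 + 36*h + 4)/(4*h^4 + 4*h^3 + 9*h^2 + 4*h + 4)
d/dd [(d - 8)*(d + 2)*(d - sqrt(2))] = 3*d^2 - 12*d - 2*sqrt(2)*d - 16 + 6*sqrt(2)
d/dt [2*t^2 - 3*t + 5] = 4*t - 3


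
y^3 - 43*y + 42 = (y - 6)*(y - 1)*(y + 7)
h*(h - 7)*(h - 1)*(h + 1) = h^4 - 7*h^3 - h^2 + 7*h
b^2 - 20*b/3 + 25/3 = (b - 5)*(b - 5/3)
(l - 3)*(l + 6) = l^2 + 3*l - 18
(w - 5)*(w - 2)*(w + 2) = w^3 - 5*w^2 - 4*w + 20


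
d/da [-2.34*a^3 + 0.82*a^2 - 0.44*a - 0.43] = -7.02*a^2 + 1.64*a - 0.44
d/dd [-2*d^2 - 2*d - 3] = -4*d - 2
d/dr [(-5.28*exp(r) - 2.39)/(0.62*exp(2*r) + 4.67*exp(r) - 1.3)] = (3.2736*exp(2*r) + 2.9636*exp(r) + 18.0253)*exp(r)/(0.3844*exp(4*r) + 5.7908*exp(3*r) + 20.1969*exp(2*r) - 12.142*exp(r) + 1.69)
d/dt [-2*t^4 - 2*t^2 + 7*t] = -8*t^3 - 4*t + 7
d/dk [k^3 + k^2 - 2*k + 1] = 3*k^2 + 2*k - 2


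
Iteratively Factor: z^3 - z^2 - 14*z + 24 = (z - 2)*(z^2 + z - 12) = (z - 2)*(z + 4)*(z - 3)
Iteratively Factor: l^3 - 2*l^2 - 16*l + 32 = (l + 4)*(l^2 - 6*l + 8) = (l - 2)*(l + 4)*(l - 4)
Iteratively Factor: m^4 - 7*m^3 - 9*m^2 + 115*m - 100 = (m + 4)*(m^3 - 11*m^2 + 35*m - 25) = (m - 1)*(m + 4)*(m^2 - 10*m + 25) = (m - 5)*(m - 1)*(m + 4)*(m - 5)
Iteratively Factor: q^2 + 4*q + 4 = (q + 2)*(q + 2)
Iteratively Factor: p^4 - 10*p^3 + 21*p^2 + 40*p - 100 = (p - 5)*(p^3 - 5*p^2 - 4*p + 20) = (p - 5)^2*(p^2 - 4) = (p - 5)^2*(p - 2)*(p + 2)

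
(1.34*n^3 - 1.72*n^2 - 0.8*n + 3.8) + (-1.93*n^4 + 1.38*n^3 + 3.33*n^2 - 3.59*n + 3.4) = -1.93*n^4 + 2.72*n^3 + 1.61*n^2 - 4.39*n + 7.2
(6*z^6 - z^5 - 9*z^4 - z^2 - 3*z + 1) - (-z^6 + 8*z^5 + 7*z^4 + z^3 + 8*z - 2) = 7*z^6 - 9*z^5 - 16*z^4 - z^3 - z^2 - 11*z + 3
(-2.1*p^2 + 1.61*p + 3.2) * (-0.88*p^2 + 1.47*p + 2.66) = 1.848*p^4 - 4.5038*p^3 - 6.0353*p^2 + 8.9866*p + 8.512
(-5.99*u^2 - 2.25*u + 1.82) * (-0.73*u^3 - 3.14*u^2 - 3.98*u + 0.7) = 4.3727*u^5 + 20.4511*u^4 + 29.5766*u^3 - 0.9528*u^2 - 8.8186*u + 1.274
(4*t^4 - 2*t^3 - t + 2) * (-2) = -8*t^4 + 4*t^3 + 2*t - 4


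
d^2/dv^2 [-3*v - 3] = 0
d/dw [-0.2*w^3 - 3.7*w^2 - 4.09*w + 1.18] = -0.6*w^2 - 7.4*w - 4.09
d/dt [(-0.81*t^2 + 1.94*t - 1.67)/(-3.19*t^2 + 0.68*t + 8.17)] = (5.6378*t^2 - 23.89*t + 16.9854)/(10.1761*t^4 - 4.3384*t^3 - 51.6622*t^2 + 11.1112*t + 66.7489)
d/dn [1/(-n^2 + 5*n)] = (2*n - 5)/(n^2*(n - 5)^2)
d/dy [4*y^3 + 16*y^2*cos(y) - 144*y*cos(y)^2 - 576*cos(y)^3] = -16*y^2*sin(y) + 12*y^2 + 144*y*sin(2*y) + 32*y*cos(y) + 1728*sin(y)*cos(y)^2 - 144*cos(y)^2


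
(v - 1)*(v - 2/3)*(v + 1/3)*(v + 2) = v^4 + 2*v^3/3 - 23*v^2/9 + 4*v/9 + 4/9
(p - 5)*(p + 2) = p^2 - 3*p - 10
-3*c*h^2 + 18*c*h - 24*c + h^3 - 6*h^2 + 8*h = (-3*c + h)*(h - 4)*(h - 2)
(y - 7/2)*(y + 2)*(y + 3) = y^3 + 3*y^2/2 - 23*y/2 - 21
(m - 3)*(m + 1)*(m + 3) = m^3 + m^2 - 9*m - 9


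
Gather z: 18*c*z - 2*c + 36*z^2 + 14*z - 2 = -2*c + 36*z^2 + z*(18*c + 14) - 2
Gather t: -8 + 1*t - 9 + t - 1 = 2*t - 18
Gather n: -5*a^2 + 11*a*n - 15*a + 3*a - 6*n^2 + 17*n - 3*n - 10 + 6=-5*a^2 - 12*a - 6*n^2 + n*(11*a + 14) - 4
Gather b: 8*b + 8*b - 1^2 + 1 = 16*b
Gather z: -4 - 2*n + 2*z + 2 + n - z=-n + z - 2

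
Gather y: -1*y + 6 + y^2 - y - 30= y^2 - 2*y - 24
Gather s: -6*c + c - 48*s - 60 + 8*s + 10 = -5*c - 40*s - 50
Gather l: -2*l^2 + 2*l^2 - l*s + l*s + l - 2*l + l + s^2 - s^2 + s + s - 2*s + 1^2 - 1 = 0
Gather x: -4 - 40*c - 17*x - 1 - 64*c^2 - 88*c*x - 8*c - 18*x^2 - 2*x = -64*c^2 - 48*c - 18*x^2 + x*(-88*c - 19) - 5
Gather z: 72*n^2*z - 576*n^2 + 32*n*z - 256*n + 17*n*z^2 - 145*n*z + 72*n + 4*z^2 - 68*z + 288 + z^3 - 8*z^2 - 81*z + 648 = -576*n^2 - 184*n + z^3 + z^2*(17*n - 4) + z*(72*n^2 - 113*n - 149) + 936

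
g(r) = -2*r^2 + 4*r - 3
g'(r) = 4 - 4*r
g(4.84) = -30.49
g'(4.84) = -15.36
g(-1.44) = -12.91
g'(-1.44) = 9.76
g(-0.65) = -6.44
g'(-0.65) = 6.60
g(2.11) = -3.46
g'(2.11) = -4.44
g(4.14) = -20.72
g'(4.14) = -12.56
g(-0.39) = -4.86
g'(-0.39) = 5.56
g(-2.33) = -23.18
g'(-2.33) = 13.32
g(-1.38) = -12.33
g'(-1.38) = 9.52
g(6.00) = -51.00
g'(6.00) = -20.00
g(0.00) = -3.00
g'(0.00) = 4.00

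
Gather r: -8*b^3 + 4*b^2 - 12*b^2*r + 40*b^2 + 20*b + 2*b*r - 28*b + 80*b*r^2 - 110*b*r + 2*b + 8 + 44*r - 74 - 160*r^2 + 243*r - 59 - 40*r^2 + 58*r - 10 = -8*b^3 + 44*b^2 - 6*b + r^2*(80*b - 200) + r*(-12*b^2 - 108*b + 345) - 135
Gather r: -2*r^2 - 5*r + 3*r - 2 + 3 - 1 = -2*r^2 - 2*r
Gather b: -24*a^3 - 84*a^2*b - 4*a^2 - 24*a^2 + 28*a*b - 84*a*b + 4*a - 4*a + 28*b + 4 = -24*a^3 - 28*a^2 + b*(-84*a^2 - 56*a + 28) + 4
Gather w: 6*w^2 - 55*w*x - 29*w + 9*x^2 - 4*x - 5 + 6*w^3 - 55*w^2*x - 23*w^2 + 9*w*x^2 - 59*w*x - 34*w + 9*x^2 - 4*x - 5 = 6*w^3 + w^2*(-55*x - 17) + w*(9*x^2 - 114*x - 63) + 18*x^2 - 8*x - 10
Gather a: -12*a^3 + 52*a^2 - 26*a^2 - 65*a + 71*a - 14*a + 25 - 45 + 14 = -12*a^3 + 26*a^2 - 8*a - 6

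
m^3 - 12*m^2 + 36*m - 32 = (m - 8)*(m - 2)^2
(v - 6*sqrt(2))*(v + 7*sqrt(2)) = v^2 + sqrt(2)*v - 84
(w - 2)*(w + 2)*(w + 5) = w^3 + 5*w^2 - 4*w - 20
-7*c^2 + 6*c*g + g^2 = (-c + g)*(7*c + g)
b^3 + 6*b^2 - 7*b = b*(b - 1)*(b + 7)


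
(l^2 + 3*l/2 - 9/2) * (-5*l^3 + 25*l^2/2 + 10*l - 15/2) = -5*l^5 + 5*l^4 + 205*l^3/4 - 195*l^2/4 - 225*l/4 + 135/4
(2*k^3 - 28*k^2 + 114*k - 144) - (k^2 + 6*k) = 2*k^3 - 29*k^2 + 108*k - 144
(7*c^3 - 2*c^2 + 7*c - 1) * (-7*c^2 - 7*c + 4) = -49*c^5 - 35*c^4 - 7*c^3 - 50*c^2 + 35*c - 4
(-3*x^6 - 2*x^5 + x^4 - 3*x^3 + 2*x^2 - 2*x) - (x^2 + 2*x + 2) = -3*x^6 - 2*x^5 + x^4 - 3*x^3 + x^2 - 4*x - 2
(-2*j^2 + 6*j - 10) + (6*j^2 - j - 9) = 4*j^2 + 5*j - 19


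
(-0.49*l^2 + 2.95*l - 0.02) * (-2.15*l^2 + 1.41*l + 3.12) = 1.0535*l^4 - 7.0334*l^3 + 2.6737*l^2 + 9.1758*l - 0.0624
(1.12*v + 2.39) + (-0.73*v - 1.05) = 0.39*v + 1.34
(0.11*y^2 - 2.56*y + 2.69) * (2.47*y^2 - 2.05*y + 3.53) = 0.2717*y^4 - 6.5487*y^3 + 12.2806*y^2 - 14.5513*y + 9.4957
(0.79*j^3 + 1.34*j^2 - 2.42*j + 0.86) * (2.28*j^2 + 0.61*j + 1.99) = 1.8012*j^5 + 3.5371*j^4 - 3.1281*j^3 + 3.1512*j^2 - 4.2912*j + 1.7114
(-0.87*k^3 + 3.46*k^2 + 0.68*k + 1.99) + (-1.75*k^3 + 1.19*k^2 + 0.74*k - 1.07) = -2.62*k^3 + 4.65*k^2 + 1.42*k + 0.92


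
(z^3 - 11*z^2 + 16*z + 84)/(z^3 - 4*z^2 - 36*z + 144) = (z^2 - 5*z - 14)/(z^2 + 2*z - 24)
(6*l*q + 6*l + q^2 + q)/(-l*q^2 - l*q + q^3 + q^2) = (6*l + q)/(q*(-l + q))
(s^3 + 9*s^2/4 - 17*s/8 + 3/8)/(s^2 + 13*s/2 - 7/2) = (4*s^2 + 11*s - 3)/(4*(s + 7))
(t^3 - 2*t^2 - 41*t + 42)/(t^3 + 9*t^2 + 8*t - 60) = (t^2 - 8*t + 7)/(t^2 + 3*t - 10)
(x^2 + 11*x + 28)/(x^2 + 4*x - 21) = (x + 4)/(x - 3)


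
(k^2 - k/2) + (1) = k^2 - k/2 + 1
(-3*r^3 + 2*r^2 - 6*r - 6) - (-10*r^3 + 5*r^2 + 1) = 7*r^3 - 3*r^2 - 6*r - 7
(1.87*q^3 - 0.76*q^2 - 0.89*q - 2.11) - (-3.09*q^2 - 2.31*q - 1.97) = 1.87*q^3 + 2.33*q^2 + 1.42*q - 0.14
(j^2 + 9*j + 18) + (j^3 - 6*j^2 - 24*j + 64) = j^3 - 5*j^2 - 15*j + 82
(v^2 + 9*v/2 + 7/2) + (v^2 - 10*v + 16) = 2*v^2 - 11*v/2 + 39/2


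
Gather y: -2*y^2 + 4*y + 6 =-2*y^2 + 4*y + 6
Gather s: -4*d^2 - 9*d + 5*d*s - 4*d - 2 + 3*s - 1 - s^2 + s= -4*d^2 - 13*d - s^2 + s*(5*d + 4) - 3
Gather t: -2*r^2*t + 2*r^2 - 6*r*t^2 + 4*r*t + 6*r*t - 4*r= 2*r^2 - 6*r*t^2 - 4*r + t*(-2*r^2 + 10*r)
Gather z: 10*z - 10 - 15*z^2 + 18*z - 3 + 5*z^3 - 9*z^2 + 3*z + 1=5*z^3 - 24*z^2 + 31*z - 12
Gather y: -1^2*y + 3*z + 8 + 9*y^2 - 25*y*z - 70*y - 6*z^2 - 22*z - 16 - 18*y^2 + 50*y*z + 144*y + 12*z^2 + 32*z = -9*y^2 + y*(25*z + 73) + 6*z^2 + 13*z - 8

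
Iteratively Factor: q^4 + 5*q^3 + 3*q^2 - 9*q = (q - 1)*(q^3 + 6*q^2 + 9*q) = q*(q - 1)*(q^2 + 6*q + 9) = q*(q - 1)*(q + 3)*(q + 3)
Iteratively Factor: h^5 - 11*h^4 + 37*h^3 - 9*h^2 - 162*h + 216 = (h - 4)*(h^4 - 7*h^3 + 9*h^2 + 27*h - 54) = (h - 4)*(h + 2)*(h^3 - 9*h^2 + 27*h - 27) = (h - 4)*(h - 3)*(h + 2)*(h^2 - 6*h + 9) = (h - 4)*(h - 3)^2*(h + 2)*(h - 3)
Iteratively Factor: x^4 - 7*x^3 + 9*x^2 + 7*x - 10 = (x - 2)*(x^3 - 5*x^2 - x + 5) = (x - 5)*(x - 2)*(x^2 - 1) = (x - 5)*(x - 2)*(x - 1)*(x + 1)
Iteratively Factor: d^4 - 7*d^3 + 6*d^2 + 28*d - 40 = (d - 2)*(d^3 - 5*d^2 - 4*d + 20) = (d - 2)^2*(d^2 - 3*d - 10) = (d - 2)^2*(d + 2)*(d - 5)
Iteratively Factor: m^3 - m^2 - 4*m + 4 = (m + 2)*(m^2 - 3*m + 2) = (m - 2)*(m + 2)*(m - 1)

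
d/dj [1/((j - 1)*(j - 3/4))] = 4*(7 - 8*j)/(16*j^4 - 56*j^3 + 73*j^2 - 42*j + 9)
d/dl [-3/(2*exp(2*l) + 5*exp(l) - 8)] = (12*exp(l) + 15)*exp(l)/(2*exp(2*l) + 5*exp(l) - 8)^2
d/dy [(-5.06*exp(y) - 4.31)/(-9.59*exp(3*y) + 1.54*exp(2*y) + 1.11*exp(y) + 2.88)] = (-97.0508*exp(3*y) - 116.2063*exp(2*y) + 13.2748*exp(y) - 9.7887)*exp(y)/(91.9681*exp(6*y) - 29.5372*exp(5*y) - 18.9182*exp(4*y) - 51.8196*exp(3*y) + 10.1025*exp(2*y) + 6.3936*exp(y) + 8.2944)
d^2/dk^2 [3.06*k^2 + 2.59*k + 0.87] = 6.12000000000000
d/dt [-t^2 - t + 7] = -2*t - 1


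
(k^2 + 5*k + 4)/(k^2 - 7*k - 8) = (k + 4)/(k - 8)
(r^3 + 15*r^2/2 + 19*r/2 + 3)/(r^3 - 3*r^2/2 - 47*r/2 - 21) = (2*r^2 + 13*r + 6)/(2*r^2 - 5*r - 42)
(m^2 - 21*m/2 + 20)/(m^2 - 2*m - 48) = (m - 5/2)/(m + 6)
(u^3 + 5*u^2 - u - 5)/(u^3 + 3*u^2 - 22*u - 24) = (u^2 + 4*u - 5)/(u^2 + 2*u - 24)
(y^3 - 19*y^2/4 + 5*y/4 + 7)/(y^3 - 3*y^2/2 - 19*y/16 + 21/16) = 4*(y - 4)/(4*y - 3)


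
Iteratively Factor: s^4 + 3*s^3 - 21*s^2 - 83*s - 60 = (s + 1)*(s^3 + 2*s^2 - 23*s - 60) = (s + 1)*(s + 4)*(s^2 - 2*s - 15) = (s - 5)*(s + 1)*(s + 4)*(s + 3)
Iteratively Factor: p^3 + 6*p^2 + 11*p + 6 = (p + 2)*(p^2 + 4*p + 3) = (p + 2)*(p + 3)*(p + 1)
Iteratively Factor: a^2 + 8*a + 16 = (a + 4)*(a + 4)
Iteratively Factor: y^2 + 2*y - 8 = (y + 4)*(y - 2)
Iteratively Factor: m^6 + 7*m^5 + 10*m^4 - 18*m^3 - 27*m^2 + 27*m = (m + 3)*(m^5 + 4*m^4 - 2*m^3 - 12*m^2 + 9*m) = (m - 1)*(m + 3)*(m^4 + 5*m^3 + 3*m^2 - 9*m) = (m - 1)*(m + 3)^2*(m^3 + 2*m^2 - 3*m) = m*(m - 1)*(m + 3)^2*(m^2 + 2*m - 3) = m*(m - 1)*(m + 3)^3*(m - 1)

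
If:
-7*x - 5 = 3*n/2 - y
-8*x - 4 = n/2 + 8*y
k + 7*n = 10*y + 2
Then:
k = 202/17 - 726*y/17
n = 128*y/17 - 24/17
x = -25*y/17 - 7/17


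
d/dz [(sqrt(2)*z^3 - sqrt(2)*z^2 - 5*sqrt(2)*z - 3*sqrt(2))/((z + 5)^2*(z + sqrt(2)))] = sqrt(2)*((z + 5)*(z + sqrt(2))*(3*z^2 - 2*z - 5) + (z + 5)*(-z^3 + z^2 + 5*z + 3) + 2*(z + sqrt(2))*(-z^3 + z^2 + 5*z + 3))/((z + 5)^3*(z + sqrt(2))^2)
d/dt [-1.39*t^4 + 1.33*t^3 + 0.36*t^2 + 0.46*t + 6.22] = -5.56*t^3 + 3.99*t^2 + 0.72*t + 0.46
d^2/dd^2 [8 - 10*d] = 0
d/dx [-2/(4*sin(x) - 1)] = 8*cos(x)/(4*sin(x) - 1)^2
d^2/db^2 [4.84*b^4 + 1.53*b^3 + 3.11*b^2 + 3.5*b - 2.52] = 58.08*b^2 + 9.18*b + 6.22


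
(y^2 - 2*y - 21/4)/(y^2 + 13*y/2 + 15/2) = (y - 7/2)/(y + 5)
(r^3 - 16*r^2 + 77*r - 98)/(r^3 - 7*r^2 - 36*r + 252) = (r^2 - 9*r + 14)/(r^2 - 36)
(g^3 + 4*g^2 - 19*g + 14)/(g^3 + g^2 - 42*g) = (g^2 - 3*g + 2)/(g*(g - 6))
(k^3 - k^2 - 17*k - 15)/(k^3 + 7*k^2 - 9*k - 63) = (k^2 - 4*k - 5)/(k^2 + 4*k - 21)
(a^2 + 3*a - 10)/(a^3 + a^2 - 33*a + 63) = (a^2 + 3*a - 10)/(a^3 + a^2 - 33*a + 63)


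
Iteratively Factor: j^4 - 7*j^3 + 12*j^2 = (j)*(j^3 - 7*j^2 + 12*j) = j^2*(j^2 - 7*j + 12) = j^2*(j - 3)*(j - 4)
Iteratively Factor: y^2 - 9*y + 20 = (y - 4)*(y - 5)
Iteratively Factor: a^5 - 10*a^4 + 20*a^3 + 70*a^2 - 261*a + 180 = (a + 3)*(a^4 - 13*a^3 + 59*a^2 - 107*a + 60) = (a - 5)*(a + 3)*(a^3 - 8*a^2 + 19*a - 12) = (a - 5)*(a - 4)*(a + 3)*(a^2 - 4*a + 3) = (a - 5)*(a - 4)*(a - 1)*(a + 3)*(a - 3)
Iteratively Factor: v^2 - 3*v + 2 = (v - 1)*(v - 2)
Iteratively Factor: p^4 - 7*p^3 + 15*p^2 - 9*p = (p - 3)*(p^3 - 4*p^2 + 3*p) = (p - 3)*(p - 1)*(p^2 - 3*p) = (p - 3)^2*(p - 1)*(p)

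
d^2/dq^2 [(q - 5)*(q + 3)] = 2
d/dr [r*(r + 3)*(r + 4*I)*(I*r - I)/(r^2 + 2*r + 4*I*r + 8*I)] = 2*I*(r^3 + 4*r^2 + 4*r - 3)/(r^2 + 4*r + 4)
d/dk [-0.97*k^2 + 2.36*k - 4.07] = 2.36 - 1.94*k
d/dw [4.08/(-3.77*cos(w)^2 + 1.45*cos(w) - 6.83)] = (5.916 - 30.7632*cos(w))*sin(w)/(3.77*cos(w)^2 - 1.45*cos(w) + 6.83)^2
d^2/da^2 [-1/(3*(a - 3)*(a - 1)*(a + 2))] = 2*(-6*a^4 + 16*a^3 + 3*a^2 - 12*a - 37)/(3*(a^9 - 6*a^8 - 3*a^7 + 70*a^6 - 57*a^5 - 258*a^4 + 343*a^3 + 234*a^2 - 540*a + 216))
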